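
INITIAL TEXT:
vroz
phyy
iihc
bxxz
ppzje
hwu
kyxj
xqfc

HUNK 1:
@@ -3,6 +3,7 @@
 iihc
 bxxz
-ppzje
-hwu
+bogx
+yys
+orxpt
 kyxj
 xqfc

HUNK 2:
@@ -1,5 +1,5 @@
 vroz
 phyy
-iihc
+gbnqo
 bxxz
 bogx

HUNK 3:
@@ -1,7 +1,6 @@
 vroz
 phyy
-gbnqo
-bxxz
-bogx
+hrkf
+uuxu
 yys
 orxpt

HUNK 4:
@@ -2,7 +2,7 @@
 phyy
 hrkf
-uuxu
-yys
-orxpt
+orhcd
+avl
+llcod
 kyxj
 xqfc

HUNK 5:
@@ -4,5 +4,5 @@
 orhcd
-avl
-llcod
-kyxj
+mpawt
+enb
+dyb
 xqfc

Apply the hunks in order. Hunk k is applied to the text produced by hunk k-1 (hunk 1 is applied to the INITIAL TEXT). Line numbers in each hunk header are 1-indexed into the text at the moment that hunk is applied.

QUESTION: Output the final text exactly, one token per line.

Answer: vroz
phyy
hrkf
orhcd
mpawt
enb
dyb
xqfc

Derivation:
Hunk 1: at line 3 remove [ppzje,hwu] add [bogx,yys,orxpt] -> 9 lines: vroz phyy iihc bxxz bogx yys orxpt kyxj xqfc
Hunk 2: at line 1 remove [iihc] add [gbnqo] -> 9 lines: vroz phyy gbnqo bxxz bogx yys orxpt kyxj xqfc
Hunk 3: at line 1 remove [gbnqo,bxxz,bogx] add [hrkf,uuxu] -> 8 lines: vroz phyy hrkf uuxu yys orxpt kyxj xqfc
Hunk 4: at line 2 remove [uuxu,yys,orxpt] add [orhcd,avl,llcod] -> 8 lines: vroz phyy hrkf orhcd avl llcod kyxj xqfc
Hunk 5: at line 4 remove [avl,llcod,kyxj] add [mpawt,enb,dyb] -> 8 lines: vroz phyy hrkf orhcd mpawt enb dyb xqfc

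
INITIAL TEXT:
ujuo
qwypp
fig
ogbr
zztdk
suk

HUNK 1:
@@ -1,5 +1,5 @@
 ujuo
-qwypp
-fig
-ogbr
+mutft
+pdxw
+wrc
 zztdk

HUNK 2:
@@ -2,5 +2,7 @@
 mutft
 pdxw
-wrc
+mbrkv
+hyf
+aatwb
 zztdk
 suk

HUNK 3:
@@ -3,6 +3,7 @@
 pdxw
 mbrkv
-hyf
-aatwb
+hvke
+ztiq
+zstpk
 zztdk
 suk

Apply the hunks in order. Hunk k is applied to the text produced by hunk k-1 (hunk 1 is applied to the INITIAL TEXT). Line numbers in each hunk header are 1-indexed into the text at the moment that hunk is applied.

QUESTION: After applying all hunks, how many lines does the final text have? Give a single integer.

Answer: 9

Derivation:
Hunk 1: at line 1 remove [qwypp,fig,ogbr] add [mutft,pdxw,wrc] -> 6 lines: ujuo mutft pdxw wrc zztdk suk
Hunk 2: at line 2 remove [wrc] add [mbrkv,hyf,aatwb] -> 8 lines: ujuo mutft pdxw mbrkv hyf aatwb zztdk suk
Hunk 3: at line 3 remove [hyf,aatwb] add [hvke,ztiq,zstpk] -> 9 lines: ujuo mutft pdxw mbrkv hvke ztiq zstpk zztdk suk
Final line count: 9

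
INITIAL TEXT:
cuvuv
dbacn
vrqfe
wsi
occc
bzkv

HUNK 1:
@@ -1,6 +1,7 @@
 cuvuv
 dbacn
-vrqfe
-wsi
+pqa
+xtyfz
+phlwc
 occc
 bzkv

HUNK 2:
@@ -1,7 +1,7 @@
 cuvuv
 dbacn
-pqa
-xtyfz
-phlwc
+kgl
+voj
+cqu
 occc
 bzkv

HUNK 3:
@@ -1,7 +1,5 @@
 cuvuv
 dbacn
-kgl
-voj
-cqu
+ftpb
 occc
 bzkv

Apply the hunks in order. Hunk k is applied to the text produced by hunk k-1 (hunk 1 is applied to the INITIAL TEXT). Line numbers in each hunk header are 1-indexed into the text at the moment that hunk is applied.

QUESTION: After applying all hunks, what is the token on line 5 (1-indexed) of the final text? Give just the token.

Hunk 1: at line 1 remove [vrqfe,wsi] add [pqa,xtyfz,phlwc] -> 7 lines: cuvuv dbacn pqa xtyfz phlwc occc bzkv
Hunk 2: at line 1 remove [pqa,xtyfz,phlwc] add [kgl,voj,cqu] -> 7 lines: cuvuv dbacn kgl voj cqu occc bzkv
Hunk 3: at line 1 remove [kgl,voj,cqu] add [ftpb] -> 5 lines: cuvuv dbacn ftpb occc bzkv
Final line 5: bzkv

Answer: bzkv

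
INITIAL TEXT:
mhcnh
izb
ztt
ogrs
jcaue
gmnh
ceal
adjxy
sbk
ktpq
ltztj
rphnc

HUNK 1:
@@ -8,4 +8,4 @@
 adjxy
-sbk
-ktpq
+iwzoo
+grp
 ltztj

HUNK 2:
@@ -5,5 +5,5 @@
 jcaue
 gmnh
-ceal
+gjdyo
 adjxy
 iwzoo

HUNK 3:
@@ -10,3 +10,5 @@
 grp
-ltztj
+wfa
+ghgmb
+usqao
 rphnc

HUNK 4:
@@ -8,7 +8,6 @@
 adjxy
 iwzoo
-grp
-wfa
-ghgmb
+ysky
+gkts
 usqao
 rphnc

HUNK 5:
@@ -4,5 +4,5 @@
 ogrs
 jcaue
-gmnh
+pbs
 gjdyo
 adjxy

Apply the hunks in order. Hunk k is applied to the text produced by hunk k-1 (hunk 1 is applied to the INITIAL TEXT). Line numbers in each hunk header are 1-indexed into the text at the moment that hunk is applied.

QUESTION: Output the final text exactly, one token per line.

Hunk 1: at line 8 remove [sbk,ktpq] add [iwzoo,grp] -> 12 lines: mhcnh izb ztt ogrs jcaue gmnh ceal adjxy iwzoo grp ltztj rphnc
Hunk 2: at line 5 remove [ceal] add [gjdyo] -> 12 lines: mhcnh izb ztt ogrs jcaue gmnh gjdyo adjxy iwzoo grp ltztj rphnc
Hunk 3: at line 10 remove [ltztj] add [wfa,ghgmb,usqao] -> 14 lines: mhcnh izb ztt ogrs jcaue gmnh gjdyo adjxy iwzoo grp wfa ghgmb usqao rphnc
Hunk 4: at line 8 remove [grp,wfa,ghgmb] add [ysky,gkts] -> 13 lines: mhcnh izb ztt ogrs jcaue gmnh gjdyo adjxy iwzoo ysky gkts usqao rphnc
Hunk 5: at line 4 remove [gmnh] add [pbs] -> 13 lines: mhcnh izb ztt ogrs jcaue pbs gjdyo adjxy iwzoo ysky gkts usqao rphnc

Answer: mhcnh
izb
ztt
ogrs
jcaue
pbs
gjdyo
adjxy
iwzoo
ysky
gkts
usqao
rphnc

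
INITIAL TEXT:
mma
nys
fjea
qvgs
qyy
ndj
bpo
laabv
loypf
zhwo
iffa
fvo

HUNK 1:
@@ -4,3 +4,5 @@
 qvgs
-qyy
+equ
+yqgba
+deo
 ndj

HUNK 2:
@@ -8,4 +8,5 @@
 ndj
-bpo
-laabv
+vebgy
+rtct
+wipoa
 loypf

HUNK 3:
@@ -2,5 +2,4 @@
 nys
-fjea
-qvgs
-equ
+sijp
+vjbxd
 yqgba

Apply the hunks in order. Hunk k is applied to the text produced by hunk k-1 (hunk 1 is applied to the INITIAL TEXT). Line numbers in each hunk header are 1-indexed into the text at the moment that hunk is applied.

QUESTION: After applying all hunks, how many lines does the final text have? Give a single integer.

Hunk 1: at line 4 remove [qyy] add [equ,yqgba,deo] -> 14 lines: mma nys fjea qvgs equ yqgba deo ndj bpo laabv loypf zhwo iffa fvo
Hunk 2: at line 8 remove [bpo,laabv] add [vebgy,rtct,wipoa] -> 15 lines: mma nys fjea qvgs equ yqgba deo ndj vebgy rtct wipoa loypf zhwo iffa fvo
Hunk 3: at line 2 remove [fjea,qvgs,equ] add [sijp,vjbxd] -> 14 lines: mma nys sijp vjbxd yqgba deo ndj vebgy rtct wipoa loypf zhwo iffa fvo
Final line count: 14

Answer: 14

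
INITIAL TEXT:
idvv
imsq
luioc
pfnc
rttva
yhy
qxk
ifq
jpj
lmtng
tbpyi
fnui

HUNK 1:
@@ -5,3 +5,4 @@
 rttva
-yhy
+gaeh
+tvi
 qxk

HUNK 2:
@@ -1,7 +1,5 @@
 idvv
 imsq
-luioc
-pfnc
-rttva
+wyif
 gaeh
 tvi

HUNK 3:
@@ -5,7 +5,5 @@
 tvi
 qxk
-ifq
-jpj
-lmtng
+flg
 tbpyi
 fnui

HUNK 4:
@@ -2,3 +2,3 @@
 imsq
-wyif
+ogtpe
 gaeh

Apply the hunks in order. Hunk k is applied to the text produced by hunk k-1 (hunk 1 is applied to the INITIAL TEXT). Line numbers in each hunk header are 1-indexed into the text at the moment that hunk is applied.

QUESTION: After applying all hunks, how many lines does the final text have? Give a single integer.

Answer: 9

Derivation:
Hunk 1: at line 5 remove [yhy] add [gaeh,tvi] -> 13 lines: idvv imsq luioc pfnc rttva gaeh tvi qxk ifq jpj lmtng tbpyi fnui
Hunk 2: at line 1 remove [luioc,pfnc,rttva] add [wyif] -> 11 lines: idvv imsq wyif gaeh tvi qxk ifq jpj lmtng tbpyi fnui
Hunk 3: at line 5 remove [ifq,jpj,lmtng] add [flg] -> 9 lines: idvv imsq wyif gaeh tvi qxk flg tbpyi fnui
Hunk 4: at line 2 remove [wyif] add [ogtpe] -> 9 lines: idvv imsq ogtpe gaeh tvi qxk flg tbpyi fnui
Final line count: 9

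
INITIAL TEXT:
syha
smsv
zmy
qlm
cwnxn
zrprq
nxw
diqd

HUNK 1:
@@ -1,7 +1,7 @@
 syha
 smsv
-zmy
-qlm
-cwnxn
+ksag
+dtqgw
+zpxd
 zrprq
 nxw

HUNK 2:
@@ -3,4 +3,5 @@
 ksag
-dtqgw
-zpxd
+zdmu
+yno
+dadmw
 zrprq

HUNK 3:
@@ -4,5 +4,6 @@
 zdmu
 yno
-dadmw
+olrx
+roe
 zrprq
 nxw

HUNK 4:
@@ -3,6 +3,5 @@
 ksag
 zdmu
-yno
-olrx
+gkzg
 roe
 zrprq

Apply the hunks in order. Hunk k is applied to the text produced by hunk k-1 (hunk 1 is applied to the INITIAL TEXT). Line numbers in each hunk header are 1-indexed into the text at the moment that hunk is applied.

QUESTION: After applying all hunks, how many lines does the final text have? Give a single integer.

Hunk 1: at line 1 remove [zmy,qlm,cwnxn] add [ksag,dtqgw,zpxd] -> 8 lines: syha smsv ksag dtqgw zpxd zrprq nxw diqd
Hunk 2: at line 3 remove [dtqgw,zpxd] add [zdmu,yno,dadmw] -> 9 lines: syha smsv ksag zdmu yno dadmw zrprq nxw diqd
Hunk 3: at line 4 remove [dadmw] add [olrx,roe] -> 10 lines: syha smsv ksag zdmu yno olrx roe zrprq nxw diqd
Hunk 4: at line 3 remove [yno,olrx] add [gkzg] -> 9 lines: syha smsv ksag zdmu gkzg roe zrprq nxw diqd
Final line count: 9

Answer: 9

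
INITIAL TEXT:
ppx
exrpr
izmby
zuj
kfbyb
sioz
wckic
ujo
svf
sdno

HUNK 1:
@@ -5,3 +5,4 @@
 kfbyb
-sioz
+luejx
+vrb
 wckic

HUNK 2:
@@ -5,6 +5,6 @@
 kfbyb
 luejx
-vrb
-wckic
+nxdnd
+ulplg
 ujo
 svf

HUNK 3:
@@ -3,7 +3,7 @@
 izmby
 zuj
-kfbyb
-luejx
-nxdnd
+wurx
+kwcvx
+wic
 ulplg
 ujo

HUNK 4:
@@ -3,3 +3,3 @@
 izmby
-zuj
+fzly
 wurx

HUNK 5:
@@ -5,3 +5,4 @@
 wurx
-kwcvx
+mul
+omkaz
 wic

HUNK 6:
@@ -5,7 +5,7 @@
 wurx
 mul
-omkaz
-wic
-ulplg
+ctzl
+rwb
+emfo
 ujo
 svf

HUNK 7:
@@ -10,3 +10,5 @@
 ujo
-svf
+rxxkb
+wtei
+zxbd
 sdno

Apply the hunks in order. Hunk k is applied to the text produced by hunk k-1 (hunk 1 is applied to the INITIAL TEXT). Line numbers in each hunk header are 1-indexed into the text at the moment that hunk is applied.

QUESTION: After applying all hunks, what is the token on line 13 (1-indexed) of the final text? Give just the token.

Hunk 1: at line 5 remove [sioz] add [luejx,vrb] -> 11 lines: ppx exrpr izmby zuj kfbyb luejx vrb wckic ujo svf sdno
Hunk 2: at line 5 remove [vrb,wckic] add [nxdnd,ulplg] -> 11 lines: ppx exrpr izmby zuj kfbyb luejx nxdnd ulplg ujo svf sdno
Hunk 3: at line 3 remove [kfbyb,luejx,nxdnd] add [wurx,kwcvx,wic] -> 11 lines: ppx exrpr izmby zuj wurx kwcvx wic ulplg ujo svf sdno
Hunk 4: at line 3 remove [zuj] add [fzly] -> 11 lines: ppx exrpr izmby fzly wurx kwcvx wic ulplg ujo svf sdno
Hunk 5: at line 5 remove [kwcvx] add [mul,omkaz] -> 12 lines: ppx exrpr izmby fzly wurx mul omkaz wic ulplg ujo svf sdno
Hunk 6: at line 5 remove [omkaz,wic,ulplg] add [ctzl,rwb,emfo] -> 12 lines: ppx exrpr izmby fzly wurx mul ctzl rwb emfo ujo svf sdno
Hunk 7: at line 10 remove [svf] add [rxxkb,wtei,zxbd] -> 14 lines: ppx exrpr izmby fzly wurx mul ctzl rwb emfo ujo rxxkb wtei zxbd sdno
Final line 13: zxbd

Answer: zxbd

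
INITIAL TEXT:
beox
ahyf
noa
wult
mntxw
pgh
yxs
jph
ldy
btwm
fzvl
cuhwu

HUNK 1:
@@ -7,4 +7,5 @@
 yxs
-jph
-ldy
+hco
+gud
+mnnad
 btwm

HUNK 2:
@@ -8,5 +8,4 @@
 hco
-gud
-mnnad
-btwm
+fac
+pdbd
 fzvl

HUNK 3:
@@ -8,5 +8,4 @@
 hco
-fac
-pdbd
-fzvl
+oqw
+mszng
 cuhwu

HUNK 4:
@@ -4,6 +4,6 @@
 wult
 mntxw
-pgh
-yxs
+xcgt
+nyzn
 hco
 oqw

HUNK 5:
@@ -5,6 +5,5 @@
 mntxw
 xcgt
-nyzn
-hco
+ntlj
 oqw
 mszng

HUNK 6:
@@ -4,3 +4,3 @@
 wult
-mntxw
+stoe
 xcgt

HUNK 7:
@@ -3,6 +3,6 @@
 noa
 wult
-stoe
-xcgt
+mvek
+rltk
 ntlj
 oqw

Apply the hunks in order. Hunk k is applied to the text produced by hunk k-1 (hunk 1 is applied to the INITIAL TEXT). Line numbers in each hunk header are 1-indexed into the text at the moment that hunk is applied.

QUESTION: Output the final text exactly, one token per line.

Answer: beox
ahyf
noa
wult
mvek
rltk
ntlj
oqw
mszng
cuhwu

Derivation:
Hunk 1: at line 7 remove [jph,ldy] add [hco,gud,mnnad] -> 13 lines: beox ahyf noa wult mntxw pgh yxs hco gud mnnad btwm fzvl cuhwu
Hunk 2: at line 8 remove [gud,mnnad,btwm] add [fac,pdbd] -> 12 lines: beox ahyf noa wult mntxw pgh yxs hco fac pdbd fzvl cuhwu
Hunk 3: at line 8 remove [fac,pdbd,fzvl] add [oqw,mszng] -> 11 lines: beox ahyf noa wult mntxw pgh yxs hco oqw mszng cuhwu
Hunk 4: at line 4 remove [pgh,yxs] add [xcgt,nyzn] -> 11 lines: beox ahyf noa wult mntxw xcgt nyzn hco oqw mszng cuhwu
Hunk 5: at line 5 remove [nyzn,hco] add [ntlj] -> 10 lines: beox ahyf noa wult mntxw xcgt ntlj oqw mszng cuhwu
Hunk 6: at line 4 remove [mntxw] add [stoe] -> 10 lines: beox ahyf noa wult stoe xcgt ntlj oqw mszng cuhwu
Hunk 7: at line 3 remove [stoe,xcgt] add [mvek,rltk] -> 10 lines: beox ahyf noa wult mvek rltk ntlj oqw mszng cuhwu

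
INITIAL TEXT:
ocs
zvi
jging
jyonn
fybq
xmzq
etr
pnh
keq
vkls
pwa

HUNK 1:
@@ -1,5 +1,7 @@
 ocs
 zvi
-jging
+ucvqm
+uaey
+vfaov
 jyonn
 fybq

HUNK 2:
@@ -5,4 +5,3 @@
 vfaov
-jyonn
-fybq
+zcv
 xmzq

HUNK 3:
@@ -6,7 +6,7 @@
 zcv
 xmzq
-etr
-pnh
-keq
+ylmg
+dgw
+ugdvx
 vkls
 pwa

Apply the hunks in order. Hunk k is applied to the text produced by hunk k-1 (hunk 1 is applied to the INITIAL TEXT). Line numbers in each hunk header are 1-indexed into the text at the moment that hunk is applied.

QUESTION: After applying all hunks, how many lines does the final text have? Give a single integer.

Hunk 1: at line 1 remove [jging] add [ucvqm,uaey,vfaov] -> 13 lines: ocs zvi ucvqm uaey vfaov jyonn fybq xmzq etr pnh keq vkls pwa
Hunk 2: at line 5 remove [jyonn,fybq] add [zcv] -> 12 lines: ocs zvi ucvqm uaey vfaov zcv xmzq etr pnh keq vkls pwa
Hunk 3: at line 6 remove [etr,pnh,keq] add [ylmg,dgw,ugdvx] -> 12 lines: ocs zvi ucvqm uaey vfaov zcv xmzq ylmg dgw ugdvx vkls pwa
Final line count: 12

Answer: 12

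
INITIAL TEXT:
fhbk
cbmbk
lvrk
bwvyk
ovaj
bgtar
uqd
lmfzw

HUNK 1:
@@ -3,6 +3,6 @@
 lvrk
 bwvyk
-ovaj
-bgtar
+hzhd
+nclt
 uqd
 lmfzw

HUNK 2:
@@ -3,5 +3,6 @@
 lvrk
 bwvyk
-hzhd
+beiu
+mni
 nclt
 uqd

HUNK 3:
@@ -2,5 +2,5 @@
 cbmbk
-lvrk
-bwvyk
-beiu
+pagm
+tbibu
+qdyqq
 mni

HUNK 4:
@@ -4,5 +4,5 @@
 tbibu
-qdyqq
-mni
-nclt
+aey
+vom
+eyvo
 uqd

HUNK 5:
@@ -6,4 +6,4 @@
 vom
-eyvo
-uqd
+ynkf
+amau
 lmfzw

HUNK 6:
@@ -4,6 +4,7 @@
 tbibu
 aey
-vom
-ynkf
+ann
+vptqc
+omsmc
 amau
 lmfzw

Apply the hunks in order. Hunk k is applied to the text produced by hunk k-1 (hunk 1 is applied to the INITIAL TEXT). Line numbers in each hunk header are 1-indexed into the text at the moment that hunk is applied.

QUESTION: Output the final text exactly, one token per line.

Answer: fhbk
cbmbk
pagm
tbibu
aey
ann
vptqc
omsmc
amau
lmfzw

Derivation:
Hunk 1: at line 3 remove [ovaj,bgtar] add [hzhd,nclt] -> 8 lines: fhbk cbmbk lvrk bwvyk hzhd nclt uqd lmfzw
Hunk 2: at line 3 remove [hzhd] add [beiu,mni] -> 9 lines: fhbk cbmbk lvrk bwvyk beiu mni nclt uqd lmfzw
Hunk 3: at line 2 remove [lvrk,bwvyk,beiu] add [pagm,tbibu,qdyqq] -> 9 lines: fhbk cbmbk pagm tbibu qdyqq mni nclt uqd lmfzw
Hunk 4: at line 4 remove [qdyqq,mni,nclt] add [aey,vom,eyvo] -> 9 lines: fhbk cbmbk pagm tbibu aey vom eyvo uqd lmfzw
Hunk 5: at line 6 remove [eyvo,uqd] add [ynkf,amau] -> 9 lines: fhbk cbmbk pagm tbibu aey vom ynkf amau lmfzw
Hunk 6: at line 4 remove [vom,ynkf] add [ann,vptqc,omsmc] -> 10 lines: fhbk cbmbk pagm tbibu aey ann vptqc omsmc amau lmfzw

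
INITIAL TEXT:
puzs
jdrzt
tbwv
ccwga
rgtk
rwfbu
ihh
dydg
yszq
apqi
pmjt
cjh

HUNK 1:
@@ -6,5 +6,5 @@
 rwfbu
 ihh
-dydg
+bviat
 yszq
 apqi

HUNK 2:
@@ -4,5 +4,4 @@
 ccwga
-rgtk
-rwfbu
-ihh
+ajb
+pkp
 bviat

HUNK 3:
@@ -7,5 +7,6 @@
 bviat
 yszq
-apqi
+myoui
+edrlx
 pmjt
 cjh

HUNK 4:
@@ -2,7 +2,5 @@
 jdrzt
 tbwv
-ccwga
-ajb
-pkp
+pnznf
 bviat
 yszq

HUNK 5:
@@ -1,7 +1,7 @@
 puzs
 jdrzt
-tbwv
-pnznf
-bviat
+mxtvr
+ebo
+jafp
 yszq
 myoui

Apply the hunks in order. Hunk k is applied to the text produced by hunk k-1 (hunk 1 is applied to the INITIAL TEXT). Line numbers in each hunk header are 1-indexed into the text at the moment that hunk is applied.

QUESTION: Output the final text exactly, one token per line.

Hunk 1: at line 6 remove [dydg] add [bviat] -> 12 lines: puzs jdrzt tbwv ccwga rgtk rwfbu ihh bviat yszq apqi pmjt cjh
Hunk 2: at line 4 remove [rgtk,rwfbu,ihh] add [ajb,pkp] -> 11 lines: puzs jdrzt tbwv ccwga ajb pkp bviat yszq apqi pmjt cjh
Hunk 3: at line 7 remove [apqi] add [myoui,edrlx] -> 12 lines: puzs jdrzt tbwv ccwga ajb pkp bviat yszq myoui edrlx pmjt cjh
Hunk 4: at line 2 remove [ccwga,ajb,pkp] add [pnznf] -> 10 lines: puzs jdrzt tbwv pnznf bviat yszq myoui edrlx pmjt cjh
Hunk 5: at line 1 remove [tbwv,pnznf,bviat] add [mxtvr,ebo,jafp] -> 10 lines: puzs jdrzt mxtvr ebo jafp yszq myoui edrlx pmjt cjh

Answer: puzs
jdrzt
mxtvr
ebo
jafp
yszq
myoui
edrlx
pmjt
cjh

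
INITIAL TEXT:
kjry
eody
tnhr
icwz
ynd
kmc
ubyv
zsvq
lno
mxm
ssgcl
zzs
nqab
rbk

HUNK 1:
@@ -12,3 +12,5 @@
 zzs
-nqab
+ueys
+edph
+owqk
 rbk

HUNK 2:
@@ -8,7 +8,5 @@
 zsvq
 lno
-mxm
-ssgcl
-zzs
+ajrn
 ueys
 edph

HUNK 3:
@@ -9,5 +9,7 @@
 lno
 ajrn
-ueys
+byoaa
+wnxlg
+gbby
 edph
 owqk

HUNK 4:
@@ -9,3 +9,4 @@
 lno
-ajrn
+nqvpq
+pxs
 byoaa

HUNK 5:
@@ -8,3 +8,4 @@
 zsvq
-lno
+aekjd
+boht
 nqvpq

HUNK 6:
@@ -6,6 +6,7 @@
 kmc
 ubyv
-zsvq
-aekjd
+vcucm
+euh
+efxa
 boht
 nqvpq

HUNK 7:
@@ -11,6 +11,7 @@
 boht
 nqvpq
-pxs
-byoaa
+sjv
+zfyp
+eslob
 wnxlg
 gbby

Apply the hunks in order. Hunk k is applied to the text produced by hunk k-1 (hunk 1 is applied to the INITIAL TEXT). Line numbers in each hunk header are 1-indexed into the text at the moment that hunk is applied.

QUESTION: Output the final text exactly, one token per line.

Hunk 1: at line 12 remove [nqab] add [ueys,edph,owqk] -> 16 lines: kjry eody tnhr icwz ynd kmc ubyv zsvq lno mxm ssgcl zzs ueys edph owqk rbk
Hunk 2: at line 8 remove [mxm,ssgcl,zzs] add [ajrn] -> 14 lines: kjry eody tnhr icwz ynd kmc ubyv zsvq lno ajrn ueys edph owqk rbk
Hunk 3: at line 9 remove [ueys] add [byoaa,wnxlg,gbby] -> 16 lines: kjry eody tnhr icwz ynd kmc ubyv zsvq lno ajrn byoaa wnxlg gbby edph owqk rbk
Hunk 4: at line 9 remove [ajrn] add [nqvpq,pxs] -> 17 lines: kjry eody tnhr icwz ynd kmc ubyv zsvq lno nqvpq pxs byoaa wnxlg gbby edph owqk rbk
Hunk 5: at line 8 remove [lno] add [aekjd,boht] -> 18 lines: kjry eody tnhr icwz ynd kmc ubyv zsvq aekjd boht nqvpq pxs byoaa wnxlg gbby edph owqk rbk
Hunk 6: at line 6 remove [zsvq,aekjd] add [vcucm,euh,efxa] -> 19 lines: kjry eody tnhr icwz ynd kmc ubyv vcucm euh efxa boht nqvpq pxs byoaa wnxlg gbby edph owqk rbk
Hunk 7: at line 11 remove [pxs,byoaa] add [sjv,zfyp,eslob] -> 20 lines: kjry eody tnhr icwz ynd kmc ubyv vcucm euh efxa boht nqvpq sjv zfyp eslob wnxlg gbby edph owqk rbk

Answer: kjry
eody
tnhr
icwz
ynd
kmc
ubyv
vcucm
euh
efxa
boht
nqvpq
sjv
zfyp
eslob
wnxlg
gbby
edph
owqk
rbk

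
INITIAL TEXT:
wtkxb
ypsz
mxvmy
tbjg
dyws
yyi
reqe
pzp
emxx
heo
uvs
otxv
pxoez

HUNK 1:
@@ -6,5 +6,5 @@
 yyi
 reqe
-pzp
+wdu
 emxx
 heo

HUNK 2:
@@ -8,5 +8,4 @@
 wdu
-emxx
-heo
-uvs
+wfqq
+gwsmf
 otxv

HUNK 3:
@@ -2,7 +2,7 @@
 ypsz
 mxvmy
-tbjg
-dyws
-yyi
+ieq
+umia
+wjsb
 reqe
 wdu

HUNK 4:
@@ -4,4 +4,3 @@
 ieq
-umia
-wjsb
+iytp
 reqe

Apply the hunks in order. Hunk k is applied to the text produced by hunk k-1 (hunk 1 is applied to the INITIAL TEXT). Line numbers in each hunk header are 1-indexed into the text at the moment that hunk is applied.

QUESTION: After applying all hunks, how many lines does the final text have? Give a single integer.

Answer: 11

Derivation:
Hunk 1: at line 6 remove [pzp] add [wdu] -> 13 lines: wtkxb ypsz mxvmy tbjg dyws yyi reqe wdu emxx heo uvs otxv pxoez
Hunk 2: at line 8 remove [emxx,heo,uvs] add [wfqq,gwsmf] -> 12 lines: wtkxb ypsz mxvmy tbjg dyws yyi reqe wdu wfqq gwsmf otxv pxoez
Hunk 3: at line 2 remove [tbjg,dyws,yyi] add [ieq,umia,wjsb] -> 12 lines: wtkxb ypsz mxvmy ieq umia wjsb reqe wdu wfqq gwsmf otxv pxoez
Hunk 4: at line 4 remove [umia,wjsb] add [iytp] -> 11 lines: wtkxb ypsz mxvmy ieq iytp reqe wdu wfqq gwsmf otxv pxoez
Final line count: 11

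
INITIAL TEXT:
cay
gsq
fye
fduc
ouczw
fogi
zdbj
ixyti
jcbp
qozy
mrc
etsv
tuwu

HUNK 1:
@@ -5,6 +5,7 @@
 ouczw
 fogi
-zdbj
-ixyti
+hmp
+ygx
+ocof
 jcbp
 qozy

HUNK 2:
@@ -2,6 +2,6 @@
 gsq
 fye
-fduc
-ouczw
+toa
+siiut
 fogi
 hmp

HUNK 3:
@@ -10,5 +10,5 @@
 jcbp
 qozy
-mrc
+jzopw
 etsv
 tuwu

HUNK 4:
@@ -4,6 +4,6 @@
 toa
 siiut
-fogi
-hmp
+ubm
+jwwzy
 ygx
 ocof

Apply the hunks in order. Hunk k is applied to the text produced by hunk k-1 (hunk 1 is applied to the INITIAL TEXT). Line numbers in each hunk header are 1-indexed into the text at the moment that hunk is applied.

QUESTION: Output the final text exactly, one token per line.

Answer: cay
gsq
fye
toa
siiut
ubm
jwwzy
ygx
ocof
jcbp
qozy
jzopw
etsv
tuwu

Derivation:
Hunk 1: at line 5 remove [zdbj,ixyti] add [hmp,ygx,ocof] -> 14 lines: cay gsq fye fduc ouczw fogi hmp ygx ocof jcbp qozy mrc etsv tuwu
Hunk 2: at line 2 remove [fduc,ouczw] add [toa,siiut] -> 14 lines: cay gsq fye toa siiut fogi hmp ygx ocof jcbp qozy mrc etsv tuwu
Hunk 3: at line 10 remove [mrc] add [jzopw] -> 14 lines: cay gsq fye toa siiut fogi hmp ygx ocof jcbp qozy jzopw etsv tuwu
Hunk 4: at line 4 remove [fogi,hmp] add [ubm,jwwzy] -> 14 lines: cay gsq fye toa siiut ubm jwwzy ygx ocof jcbp qozy jzopw etsv tuwu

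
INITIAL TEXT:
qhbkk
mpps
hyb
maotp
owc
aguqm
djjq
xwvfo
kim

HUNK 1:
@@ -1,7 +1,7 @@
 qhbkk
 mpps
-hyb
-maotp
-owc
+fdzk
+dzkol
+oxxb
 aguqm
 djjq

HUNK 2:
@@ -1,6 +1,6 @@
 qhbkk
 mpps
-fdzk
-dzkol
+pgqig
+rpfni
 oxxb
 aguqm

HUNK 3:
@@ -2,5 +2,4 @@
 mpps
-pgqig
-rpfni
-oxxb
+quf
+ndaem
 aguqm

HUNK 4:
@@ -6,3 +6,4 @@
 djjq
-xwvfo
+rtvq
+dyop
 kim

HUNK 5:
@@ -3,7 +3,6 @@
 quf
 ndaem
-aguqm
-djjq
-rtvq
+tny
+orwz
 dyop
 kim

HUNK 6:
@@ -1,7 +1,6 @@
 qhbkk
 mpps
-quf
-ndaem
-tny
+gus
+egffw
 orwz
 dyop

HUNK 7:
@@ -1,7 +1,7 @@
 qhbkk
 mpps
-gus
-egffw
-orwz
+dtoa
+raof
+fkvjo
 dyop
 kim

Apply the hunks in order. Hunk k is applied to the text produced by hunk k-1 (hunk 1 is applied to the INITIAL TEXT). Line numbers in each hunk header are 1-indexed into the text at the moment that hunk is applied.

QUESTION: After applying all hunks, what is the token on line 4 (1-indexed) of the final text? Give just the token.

Hunk 1: at line 1 remove [hyb,maotp,owc] add [fdzk,dzkol,oxxb] -> 9 lines: qhbkk mpps fdzk dzkol oxxb aguqm djjq xwvfo kim
Hunk 2: at line 1 remove [fdzk,dzkol] add [pgqig,rpfni] -> 9 lines: qhbkk mpps pgqig rpfni oxxb aguqm djjq xwvfo kim
Hunk 3: at line 2 remove [pgqig,rpfni,oxxb] add [quf,ndaem] -> 8 lines: qhbkk mpps quf ndaem aguqm djjq xwvfo kim
Hunk 4: at line 6 remove [xwvfo] add [rtvq,dyop] -> 9 lines: qhbkk mpps quf ndaem aguqm djjq rtvq dyop kim
Hunk 5: at line 3 remove [aguqm,djjq,rtvq] add [tny,orwz] -> 8 lines: qhbkk mpps quf ndaem tny orwz dyop kim
Hunk 6: at line 1 remove [quf,ndaem,tny] add [gus,egffw] -> 7 lines: qhbkk mpps gus egffw orwz dyop kim
Hunk 7: at line 1 remove [gus,egffw,orwz] add [dtoa,raof,fkvjo] -> 7 lines: qhbkk mpps dtoa raof fkvjo dyop kim
Final line 4: raof

Answer: raof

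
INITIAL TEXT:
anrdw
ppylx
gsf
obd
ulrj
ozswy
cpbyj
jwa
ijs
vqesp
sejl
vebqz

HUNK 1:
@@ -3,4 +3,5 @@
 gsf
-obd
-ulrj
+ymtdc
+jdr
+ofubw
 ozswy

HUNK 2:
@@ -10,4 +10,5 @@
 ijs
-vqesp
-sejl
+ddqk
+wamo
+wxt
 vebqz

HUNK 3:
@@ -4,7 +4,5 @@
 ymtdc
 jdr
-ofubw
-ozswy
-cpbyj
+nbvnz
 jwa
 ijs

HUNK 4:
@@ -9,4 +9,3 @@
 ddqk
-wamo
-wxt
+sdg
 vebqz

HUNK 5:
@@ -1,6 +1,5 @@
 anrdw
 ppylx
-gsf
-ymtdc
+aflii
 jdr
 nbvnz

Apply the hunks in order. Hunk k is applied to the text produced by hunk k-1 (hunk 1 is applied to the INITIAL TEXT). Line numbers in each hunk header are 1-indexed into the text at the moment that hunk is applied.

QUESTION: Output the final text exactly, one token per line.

Hunk 1: at line 3 remove [obd,ulrj] add [ymtdc,jdr,ofubw] -> 13 lines: anrdw ppylx gsf ymtdc jdr ofubw ozswy cpbyj jwa ijs vqesp sejl vebqz
Hunk 2: at line 10 remove [vqesp,sejl] add [ddqk,wamo,wxt] -> 14 lines: anrdw ppylx gsf ymtdc jdr ofubw ozswy cpbyj jwa ijs ddqk wamo wxt vebqz
Hunk 3: at line 4 remove [ofubw,ozswy,cpbyj] add [nbvnz] -> 12 lines: anrdw ppylx gsf ymtdc jdr nbvnz jwa ijs ddqk wamo wxt vebqz
Hunk 4: at line 9 remove [wamo,wxt] add [sdg] -> 11 lines: anrdw ppylx gsf ymtdc jdr nbvnz jwa ijs ddqk sdg vebqz
Hunk 5: at line 1 remove [gsf,ymtdc] add [aflii] -> 10 lines: anrdw ppylx aflii jdr nbvnz jwa ijs ddqk sdg vebqz

Answer: anrdw
ppylx
aflii
jdr
nbvnz
jwa
ijs
ddqk
sdg
vebqz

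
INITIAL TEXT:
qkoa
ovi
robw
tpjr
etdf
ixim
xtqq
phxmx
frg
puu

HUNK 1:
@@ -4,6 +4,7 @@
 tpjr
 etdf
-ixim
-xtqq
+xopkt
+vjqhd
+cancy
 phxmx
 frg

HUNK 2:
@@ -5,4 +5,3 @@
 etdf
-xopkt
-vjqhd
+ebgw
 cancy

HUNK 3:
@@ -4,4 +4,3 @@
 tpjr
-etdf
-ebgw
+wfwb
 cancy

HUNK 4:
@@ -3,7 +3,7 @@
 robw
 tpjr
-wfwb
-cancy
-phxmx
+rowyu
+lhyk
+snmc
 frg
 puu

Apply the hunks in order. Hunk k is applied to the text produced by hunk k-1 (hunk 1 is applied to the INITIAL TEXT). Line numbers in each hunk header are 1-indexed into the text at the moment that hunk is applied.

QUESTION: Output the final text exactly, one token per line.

Answer: qkoa
ovi
robw
tpjr
rowyu
lhyk
snmc
frg
puu

Derivation:
Hunk 1: at line 4 remove [ixim,xtqq] add [xopkt,vjqhd,cancy] -> 11 lines: qkoa ovi robw tpjr etdf xopkt vjqhd cancy phxmx frg puu
Hunk 2: at line 5 remove [xopkt,vjqhd] add [ebgw] -> 10 lines: qkoa ovi robw tpjr etdf ebgw cancy phxmx frg puu
Hunk 3: at line 4 remove [etdf,ebgw] add [wfwb] -> 9 lines: qkoa ovi robw tpjr wfwb cancy phxmx frg puu
Hunk 4: at line 3 remove [wfwb,cancy,phxmx] add [rowyu,lhyk,snmc] -> 9 lines: qkoa ovi robw tpjr rowyu lhyk snmc frg puu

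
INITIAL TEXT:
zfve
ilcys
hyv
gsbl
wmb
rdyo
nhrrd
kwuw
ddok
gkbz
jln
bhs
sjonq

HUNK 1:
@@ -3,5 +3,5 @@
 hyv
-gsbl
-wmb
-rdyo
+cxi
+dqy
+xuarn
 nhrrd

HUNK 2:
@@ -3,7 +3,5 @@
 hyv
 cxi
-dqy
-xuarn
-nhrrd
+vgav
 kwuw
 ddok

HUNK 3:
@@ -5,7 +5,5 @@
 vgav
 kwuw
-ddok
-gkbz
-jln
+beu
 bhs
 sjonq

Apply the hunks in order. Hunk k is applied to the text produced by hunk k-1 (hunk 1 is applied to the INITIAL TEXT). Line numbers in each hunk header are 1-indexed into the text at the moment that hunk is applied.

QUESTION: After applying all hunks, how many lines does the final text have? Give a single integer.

Hunk 1: at line 3 remove [gsbl,wmb,rdyo] add [cxi,dqy,xuarn] -> 13 lines: zfve ilcys hyv cxi dqy xuarn nhrrd kwuw ddok gkbz jln bhs sjonq
Hunk 2: at line 3 remove [dqy,xuarn,nhrrd] add [vgav] -> 11 lines: zfve ilcys hyv cxi vgav kwuw ddok gkbz jln bhs sjonq
Hunk 3: at line 5 remove [ddok,gkbz,jln] add [beu] -> 9 lines: zfve ilcys hyv cxi vgav kwuw beu bhs sjonq
Final line count: 9

Answer: 9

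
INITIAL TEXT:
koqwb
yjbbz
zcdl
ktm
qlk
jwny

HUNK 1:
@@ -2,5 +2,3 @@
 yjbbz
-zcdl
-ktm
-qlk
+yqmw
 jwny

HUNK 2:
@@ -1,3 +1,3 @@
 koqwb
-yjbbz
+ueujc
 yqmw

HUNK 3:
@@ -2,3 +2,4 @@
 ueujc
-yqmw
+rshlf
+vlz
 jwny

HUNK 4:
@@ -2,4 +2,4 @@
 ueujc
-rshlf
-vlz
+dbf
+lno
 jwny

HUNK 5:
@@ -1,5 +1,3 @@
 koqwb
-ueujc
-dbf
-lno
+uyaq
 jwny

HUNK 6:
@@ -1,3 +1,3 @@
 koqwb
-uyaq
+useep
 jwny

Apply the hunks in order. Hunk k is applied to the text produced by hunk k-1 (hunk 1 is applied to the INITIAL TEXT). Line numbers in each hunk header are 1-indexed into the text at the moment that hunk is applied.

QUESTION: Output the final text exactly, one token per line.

Hunk 1: at line 2 remove [zcdl,ktm,qlk] add [yqmw] -> 4 lines: koqwb yjbbz yqmw jwny
Hunk 2: at line 1 remove [yjbbz] add [ueujc] -> 4 lines: koqwb ueujc yqmw jwny
Hunk 3: at line 2 remove [yqmw] add [rshlf,vlz] -> 5 lines: koqwb ueujc rshlf vlz jwny
Hunk 4: at line 2 remove [rshlf,vlz] add [dbf,lno] -> 5 lines: koqwb ueujc dbf lno jwny
Hunk 5: at line 1 remove [ueujc,dbf,lno] add [uyaq] -> 3 lines: koqwb uyaq jwny
Hunk 6: at line 1 remove [uyaq] add [useep] -> 3 lines: koqwb useep jwny

Answer: koqwb
useep
jwny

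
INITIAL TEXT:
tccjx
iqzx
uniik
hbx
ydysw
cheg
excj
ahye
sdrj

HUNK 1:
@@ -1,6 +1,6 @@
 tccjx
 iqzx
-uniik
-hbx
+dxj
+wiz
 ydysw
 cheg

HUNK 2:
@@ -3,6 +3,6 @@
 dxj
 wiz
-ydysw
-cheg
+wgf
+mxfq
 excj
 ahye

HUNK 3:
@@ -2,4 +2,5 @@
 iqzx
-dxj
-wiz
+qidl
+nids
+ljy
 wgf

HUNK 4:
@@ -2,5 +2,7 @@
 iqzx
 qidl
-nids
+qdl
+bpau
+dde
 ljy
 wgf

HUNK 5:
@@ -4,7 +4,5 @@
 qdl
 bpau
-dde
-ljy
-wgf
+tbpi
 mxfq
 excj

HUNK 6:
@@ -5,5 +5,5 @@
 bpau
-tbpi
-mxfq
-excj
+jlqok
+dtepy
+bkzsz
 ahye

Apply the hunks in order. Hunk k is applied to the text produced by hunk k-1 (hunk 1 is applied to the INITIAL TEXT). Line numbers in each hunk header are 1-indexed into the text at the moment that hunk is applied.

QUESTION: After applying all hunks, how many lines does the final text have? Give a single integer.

Answer: 10

Derivation:
Hunk 1: at line 1 remove [uniik,hbx] add [dxj,wiz] -> 9 lines: tccjx iqzx dxj wiz ydysw cheg excj ahye sdrj
Hunk 2: at line 3 remove [ydysw,cheg] add [wgf,mxfq] -> 9 lines: tccjx iqzx dxj wiz wgf mxfq excj ahye sdrj
Hunk 3: at line 2 remove [dxj,wiz] add [qidl,nids,ljy] -> 10 lines: tccjx iqzx qidl nids ljy wgf mxfq excj ahye sdrj
Hunk 4: at line 2 remove [nids] add [qdl,bpau,dde] -> 12 lines: tccjx iqzx qidl qdl bpau dde ljy wgf mxfq excj ahye sdrj
Hunk 5: at line 4 remove [dde,ljy,wgf] add [tbpi] -> 10 lines: tccjx iqzx qidl qdl bpau tbpi mxfq excj ahye sdrj
Hunk 6: at line 5 remove [tbpi,mxfq,excj] add [jlqok,dtepy,bkzsz] -> 10 lines: tccjx iqzx qidl qdl bpau jlqok dtepy bkzsz ahye sdrj
Final line count: 10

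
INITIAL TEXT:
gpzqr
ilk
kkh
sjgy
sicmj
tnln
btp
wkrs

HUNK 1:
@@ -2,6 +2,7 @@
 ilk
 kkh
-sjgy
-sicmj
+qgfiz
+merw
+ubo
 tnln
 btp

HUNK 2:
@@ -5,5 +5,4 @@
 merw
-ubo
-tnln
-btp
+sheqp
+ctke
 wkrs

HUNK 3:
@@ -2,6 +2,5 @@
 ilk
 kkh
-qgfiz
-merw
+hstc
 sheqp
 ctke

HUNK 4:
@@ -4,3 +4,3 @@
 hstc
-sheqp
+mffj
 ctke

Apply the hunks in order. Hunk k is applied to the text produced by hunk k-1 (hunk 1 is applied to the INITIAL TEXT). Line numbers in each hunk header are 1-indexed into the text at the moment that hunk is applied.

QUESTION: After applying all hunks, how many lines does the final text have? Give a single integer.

Hunk 1: at line 2 remove [sjgy,sicmj] add [qgfiz,merw,ubo] -> 9 lines: gpzqr ilk kkh qgfiz merw ubo tnln btp wkrs
Hunk 2: at line 5 remove [ubo,tnln,btp] add [sheqp,ctke] -> 8 lines: gpzqr ilk kkh qgfiz merw sheqp ctke wkrs
Hunk 3: at line 2 remove [qgfiz,merw] add [hstc] -> 7 lines: gpzqr ilk kkh hstc sheqp ctke wkrs
Hunk 4: at line 4 remove [sheqp] add [mffj] -> 7 lines: gpzqr ilk kkh hstc mffj ctke wkrs
Final line count: 7

Answer: 7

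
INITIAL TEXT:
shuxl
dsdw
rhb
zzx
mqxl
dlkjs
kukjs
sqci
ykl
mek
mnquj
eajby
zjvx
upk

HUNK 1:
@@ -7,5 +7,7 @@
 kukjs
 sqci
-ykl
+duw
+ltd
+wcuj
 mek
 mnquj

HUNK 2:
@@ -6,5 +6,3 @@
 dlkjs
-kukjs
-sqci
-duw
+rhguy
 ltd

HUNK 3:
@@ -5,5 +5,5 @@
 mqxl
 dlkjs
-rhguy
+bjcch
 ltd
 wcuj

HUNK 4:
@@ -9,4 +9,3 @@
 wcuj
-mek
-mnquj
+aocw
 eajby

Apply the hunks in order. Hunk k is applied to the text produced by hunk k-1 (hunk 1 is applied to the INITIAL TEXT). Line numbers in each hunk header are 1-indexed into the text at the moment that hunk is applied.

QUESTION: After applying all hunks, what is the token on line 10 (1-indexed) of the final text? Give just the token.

Hunk 1: at line 7 remove [ykl] add [duw,ltd,wcuj] -> 16 lines: shuxl dsdw rhb zzx mqxl dlkjs kukjs sqci duw ltd wcuj mek mnquj eajby zjvx upk
Hunk 2: at line 6 remove [kukjs,sqci,duw] add [rhguy] -> 14 lines: shuxl dsdw rhb zzx mqxl dlkjs rhguy ltd wcuj mek mnquj eajby zjvx upk
Hunk 3: at line 5 remove [rhguy] add [bjcch] -> 14 lines: shuxl dsdw rhb zzx mqxl dlkjs bjcch ltd wcuj mek mnquj eajby zjvx upk
Hunk 4: at line 9 remove [mek,mnquj] add [aocw] -> 13 lines: shuxl dsdw rhb zzx mqxl dlkjs bjcch ltd wcuj aocw eajby zjvx upk
Final line 10: aocw

Answer: aocw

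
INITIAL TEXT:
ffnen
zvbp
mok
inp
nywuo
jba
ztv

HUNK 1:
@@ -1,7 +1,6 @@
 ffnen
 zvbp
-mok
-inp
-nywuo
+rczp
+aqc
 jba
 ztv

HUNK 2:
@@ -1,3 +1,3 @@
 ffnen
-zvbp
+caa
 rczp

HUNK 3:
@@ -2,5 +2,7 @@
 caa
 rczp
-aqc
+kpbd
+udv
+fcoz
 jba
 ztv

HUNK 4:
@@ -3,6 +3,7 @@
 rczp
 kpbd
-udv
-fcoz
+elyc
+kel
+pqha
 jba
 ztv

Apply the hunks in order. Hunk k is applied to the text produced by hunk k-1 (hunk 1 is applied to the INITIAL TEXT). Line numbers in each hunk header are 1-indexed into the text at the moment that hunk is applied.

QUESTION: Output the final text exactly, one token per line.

Hunk 1: at line 1 remove [mok,inp,nywuo] add [rczp,aqc] -> 6 lines: ffnen zvbp rczp aqc jba ztv
Hunk 2: at line 1 remove [zvbp] add [caa] -> 6 lines: ffnen caa rczp aqc jba ztv
Hunk 3: at line 2 remove [aqc] add [kpbd,udv,fcoz] -> 8 lines: ffnen caa rczp kpbd udv fcoz jba ztv
Hunk 4: at line 3 remove [udv,fcoz] add [elyc,kel,pqha] -> 9 lines: ffnen caa rczp kpbd elyc kel pqha jba ztv

Answer: ffnen
caa
rczp
kpbd
elyc
kel
pqha
jba
ztv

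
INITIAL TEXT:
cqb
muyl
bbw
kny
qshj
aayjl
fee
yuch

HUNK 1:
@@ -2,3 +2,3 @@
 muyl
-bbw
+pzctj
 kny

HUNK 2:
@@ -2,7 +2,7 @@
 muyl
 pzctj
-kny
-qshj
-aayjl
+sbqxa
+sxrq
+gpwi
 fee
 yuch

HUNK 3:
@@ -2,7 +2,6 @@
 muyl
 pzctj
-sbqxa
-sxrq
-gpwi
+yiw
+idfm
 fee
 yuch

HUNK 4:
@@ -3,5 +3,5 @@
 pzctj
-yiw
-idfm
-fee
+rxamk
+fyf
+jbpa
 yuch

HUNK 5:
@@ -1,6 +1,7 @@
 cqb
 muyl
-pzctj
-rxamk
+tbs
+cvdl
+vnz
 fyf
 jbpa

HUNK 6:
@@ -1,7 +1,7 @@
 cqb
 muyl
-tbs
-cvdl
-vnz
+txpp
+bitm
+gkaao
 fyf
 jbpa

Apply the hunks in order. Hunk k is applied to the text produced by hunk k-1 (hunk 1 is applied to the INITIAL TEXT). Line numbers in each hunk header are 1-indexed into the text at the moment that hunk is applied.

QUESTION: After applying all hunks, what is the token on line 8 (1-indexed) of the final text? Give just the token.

Hunk 1: at line 2 remove [bbw] add [pzctj] -> 8 lines: cqb muyl pzctj kny qshj aayjl fee yuch
Hunk 2: at line 2 remove [kny,qshj,aayjl] add [sbqxa,sxrq,gpwi] -> 8 lines: cqb muyl pzctj sbqxa sxrq gpwi fee yuch
Hunk 3: at line 2 remove [sbqxa,sxrq,gpwi] add [yiw,idfm] -> 7 lines: cqb muyl pzctj yiw idfm fee yuch
Hunk 4: at line 3 remove [yiw,idfm,fee] add [rxamk,fyf,jbpa] -> 7 lines: cqb muyl pzctj rxamk fyf jbpa yuch
Hunk 5: at line 1 remove [pzctj,rxamk] add [tbs,cvdl,vnz] -> 8 lines: cqb muyl tbs cvdl vnz fyf jbpa yuch
Hunk 6: at line 1 remove [tbs,cvdl,vnz] add [txpp,bitm,gkaao] -> 8 lines: cqb muyl txpp bitm gkaao fyf jbpa yuch
Final line 8: yuch

Answer: yuch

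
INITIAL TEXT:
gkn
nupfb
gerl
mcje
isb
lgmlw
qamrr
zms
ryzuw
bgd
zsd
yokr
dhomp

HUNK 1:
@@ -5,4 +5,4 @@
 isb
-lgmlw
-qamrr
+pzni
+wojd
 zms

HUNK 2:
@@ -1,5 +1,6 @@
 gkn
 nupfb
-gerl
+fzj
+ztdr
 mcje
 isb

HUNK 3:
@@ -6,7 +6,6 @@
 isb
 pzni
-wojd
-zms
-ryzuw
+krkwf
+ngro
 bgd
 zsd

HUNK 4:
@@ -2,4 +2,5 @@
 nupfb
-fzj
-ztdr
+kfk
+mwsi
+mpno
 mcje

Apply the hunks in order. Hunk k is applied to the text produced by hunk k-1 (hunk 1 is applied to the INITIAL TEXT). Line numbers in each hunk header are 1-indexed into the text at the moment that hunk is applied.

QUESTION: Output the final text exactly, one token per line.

Hunk 1: at line 5 remove [lgmlw,qamrr] add [pzni,wojd] -> 13 lines: gkn nupfb gerl mcje isb pzni wojd zms ryzuw bgd zsd yokr dhomp
Hunk 2: at line 1 remove [gerl] add [fzj,ztdr] -> 14 lines: gkn nupfb fzj ztdr mcje isb pzni wojd zms ryzuw bgd zsd yokr dhomp
Hunk 3: at line 6 remove [wojd,zms,ryzuw] add [krkwf,ngro] -> 13 lines: gkn nupfb fzj ztdr mcje isb pzni krkwf ngro bgd zsd yokr dhomp
Hunk 4: at line 2 remove [fzj,ztdr] add [kfk,mwsi,mpno] -> 14 lines: gkn nupfb kfk mwsi mpno mcje isb pzni krkwf ngro bgd zsd yokr dhomp

Answer: gkn
nupfb
kfk
mwsi
mpno
mcje
isb
pzni
krkwf
ngro
bgd
zsd
yokr
dhomp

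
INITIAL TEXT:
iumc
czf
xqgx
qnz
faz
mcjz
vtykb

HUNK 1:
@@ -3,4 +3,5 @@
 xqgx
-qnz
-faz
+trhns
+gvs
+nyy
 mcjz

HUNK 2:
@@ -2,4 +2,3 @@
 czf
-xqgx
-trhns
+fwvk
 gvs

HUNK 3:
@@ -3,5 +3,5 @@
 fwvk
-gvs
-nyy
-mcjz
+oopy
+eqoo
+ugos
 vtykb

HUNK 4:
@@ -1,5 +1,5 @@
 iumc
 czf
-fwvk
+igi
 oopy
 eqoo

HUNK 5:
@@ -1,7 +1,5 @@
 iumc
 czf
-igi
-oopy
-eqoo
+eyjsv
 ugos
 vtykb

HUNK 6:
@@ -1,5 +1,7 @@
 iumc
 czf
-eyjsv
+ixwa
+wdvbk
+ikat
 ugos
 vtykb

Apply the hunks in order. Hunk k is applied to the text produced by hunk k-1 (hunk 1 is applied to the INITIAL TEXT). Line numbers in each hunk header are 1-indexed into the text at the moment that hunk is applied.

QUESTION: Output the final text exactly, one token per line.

Answer: iumc
czf
ixwa
wdvbk
ikat
ugos
vtykb

Derivation:
Hunk 1: at line 3 remove [qnz,faz] add [trhns,gvs,nyy] -> 8 lines: iumc czf xqgx trhns gvs nyy mcjz vtykb
Hunk 2: at line 2 remove [xqgx,trhns] add [fwvk] -> 7 lines: iumc czf fwvk gvs nyy mcjz vtykb
Hunk 3: at line 3 remove [gvs,nyy,mcjz] add [oopy,eqoo,ugos] -> 7 lines: iumc czf fwvk oopy eqoo ugos vtykb
Hunk 4: at line 1 remove [fwvk] add [igi] -> 7 lines: iumc czf igi oopy eqoo ugos vtykb
Hunk 5: at line 1 remove [igi,oopy,eqoo] add [eyjsv] -> 5 lines: iumc czf eyjsv ugos vtykb
Hunk 6: at line 1 remove [eyjsv] add [ixwa,wdvbk,ikat] -> 7 lines: iumc czf ixwa wdvbk ikat ugos vtykb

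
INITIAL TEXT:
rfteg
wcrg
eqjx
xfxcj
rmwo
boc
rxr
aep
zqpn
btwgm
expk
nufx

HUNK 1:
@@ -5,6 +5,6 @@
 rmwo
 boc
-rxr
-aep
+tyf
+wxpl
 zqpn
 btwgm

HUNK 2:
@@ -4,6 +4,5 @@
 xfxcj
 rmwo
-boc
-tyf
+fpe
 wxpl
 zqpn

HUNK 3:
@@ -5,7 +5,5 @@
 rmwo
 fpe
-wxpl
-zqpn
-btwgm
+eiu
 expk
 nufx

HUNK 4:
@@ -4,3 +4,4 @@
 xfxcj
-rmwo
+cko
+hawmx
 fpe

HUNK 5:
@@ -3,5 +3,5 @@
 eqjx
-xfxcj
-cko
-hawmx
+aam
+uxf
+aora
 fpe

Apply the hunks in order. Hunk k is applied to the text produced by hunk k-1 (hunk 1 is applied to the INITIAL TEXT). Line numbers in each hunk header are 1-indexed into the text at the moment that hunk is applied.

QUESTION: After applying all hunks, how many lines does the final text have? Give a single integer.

Hunk 1: at line 5 remove [rxr,aep] add [tyf,wxpl] -> 12 lines: rfteg wcrg eqjx xfxcj rmwo boc tyf wxpl zqpn btwgm expk nufx
Hunk 2: at line 4 remove [boc,tyf] add [fpe] -> 11 lines: rfteg wcrg eqjx xfxcj rmwo fpe wxpl zqpn btwgm expk nufx
Hunk 3: at line 5 remove [wxpl,zqpn,btwgm] add [eiu] -> 9 lines: rfteg wcrg eqjx xfxcj rmwo fpe eiu expk nufx
Hunk 4: at line 4 remove [rmwo] add [cko,hawmx] -> 10 lines: rfteg wcrg eqjx xfxcj cko hawmx fpe eiu expk nufx
Hunk 5: at line 3 remove [xfxcj,cko,hawmx] add [aam,uxf,aora] -> 10 lines: rfteg wcrg eqjx aam uxf aora fpe eiu expk nufx
Final line count: 10

Answer: 10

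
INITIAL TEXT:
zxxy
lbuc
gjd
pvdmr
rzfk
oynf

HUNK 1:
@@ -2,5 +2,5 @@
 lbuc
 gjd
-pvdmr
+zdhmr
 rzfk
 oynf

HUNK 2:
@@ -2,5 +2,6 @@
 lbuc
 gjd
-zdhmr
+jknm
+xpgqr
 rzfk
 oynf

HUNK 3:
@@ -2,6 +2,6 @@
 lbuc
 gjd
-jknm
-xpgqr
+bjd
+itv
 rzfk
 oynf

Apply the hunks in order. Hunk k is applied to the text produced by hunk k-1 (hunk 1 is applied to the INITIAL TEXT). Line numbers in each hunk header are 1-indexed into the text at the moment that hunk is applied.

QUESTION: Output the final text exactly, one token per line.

Hunk 1: at line 2 remove [pvdmr] add [zdhmr] -> 6 lines: zxxy lbuc gjd zdhmr rzfk oynf
Hunk 2: at line 2 remove [zdhmr] add [jknm,xpgqr] -> 7 lines: zxxy lbuc gjd jknm xpgqr rzfk oynf
Hunk 3: at line 2 remove [jknm,xpgqr] add [bjd,itv] -> 7 lines: zxxy lbuc gjd bjd itv rzfk oynf

Answer: zxxy
lbuc
gjd
bjd
itv
rzfk
oynf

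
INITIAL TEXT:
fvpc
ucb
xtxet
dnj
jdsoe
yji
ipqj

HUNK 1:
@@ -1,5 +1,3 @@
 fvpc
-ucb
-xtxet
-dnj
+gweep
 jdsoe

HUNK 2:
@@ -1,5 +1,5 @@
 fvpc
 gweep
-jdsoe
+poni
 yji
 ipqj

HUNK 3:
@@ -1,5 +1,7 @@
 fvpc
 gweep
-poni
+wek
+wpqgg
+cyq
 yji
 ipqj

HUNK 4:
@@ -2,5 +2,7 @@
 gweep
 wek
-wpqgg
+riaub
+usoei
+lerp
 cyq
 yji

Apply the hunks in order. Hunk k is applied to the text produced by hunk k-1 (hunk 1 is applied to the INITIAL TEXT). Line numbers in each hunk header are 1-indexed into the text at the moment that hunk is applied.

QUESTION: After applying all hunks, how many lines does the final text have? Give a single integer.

Hunk 1: at line 1 remove [ucb,xtxet,dnj] add [gweep] -> 5 lines: fvpc gweep jdsoe yji ipqj
Hunk 2: at line 1 remove [jdsoe] add [poni] -> 5 lines: fvpc gweep poni yji ipqj
Hunk 3: at line 1 remove [poni] add [wek,wpqgg,cyq] -> 7 lines: fvpc gweep wek wpqgg cyq yji ipqj
Hunk 4: at line 2 remove [wpqgg] add [riaub,usoei,lerp] -> 9 lines: fvpc gweep wek riaub usoei lerp cyq yji ipqj
Final line count: 9

Answer: 9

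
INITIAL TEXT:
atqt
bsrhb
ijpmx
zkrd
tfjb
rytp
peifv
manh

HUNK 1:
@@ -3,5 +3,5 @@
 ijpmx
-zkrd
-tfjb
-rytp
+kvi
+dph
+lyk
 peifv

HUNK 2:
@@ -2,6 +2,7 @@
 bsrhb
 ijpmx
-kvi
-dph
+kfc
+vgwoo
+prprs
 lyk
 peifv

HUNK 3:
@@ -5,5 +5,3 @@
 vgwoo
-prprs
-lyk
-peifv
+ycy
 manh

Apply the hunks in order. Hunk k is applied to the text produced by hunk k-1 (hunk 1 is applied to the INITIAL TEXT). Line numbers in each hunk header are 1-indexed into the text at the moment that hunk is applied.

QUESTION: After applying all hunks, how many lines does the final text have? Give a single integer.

Answer: 7

Derivation:
Hunk 1: at line 3 remove [zkrd,tfjb,rytp] add [kvi,dph,lyk] -> 8 lines: atqt bsrhb ijpmx kvi dph lyk peifv manh
Hunk 2: at line 2 remove [kvi,dph] add [kfc,vgwoo,prprs] -> 9 lines: atqt bsrhb ijpmx kfc vgwoo prprs lyk peifv manh
Hunk 3: at line 5 remove [prprs,lyk,peifv] add [ycy] -> 7 lines: atqt bsrhb ijpmx kfc vgwoo ycy manh
Final line count: 7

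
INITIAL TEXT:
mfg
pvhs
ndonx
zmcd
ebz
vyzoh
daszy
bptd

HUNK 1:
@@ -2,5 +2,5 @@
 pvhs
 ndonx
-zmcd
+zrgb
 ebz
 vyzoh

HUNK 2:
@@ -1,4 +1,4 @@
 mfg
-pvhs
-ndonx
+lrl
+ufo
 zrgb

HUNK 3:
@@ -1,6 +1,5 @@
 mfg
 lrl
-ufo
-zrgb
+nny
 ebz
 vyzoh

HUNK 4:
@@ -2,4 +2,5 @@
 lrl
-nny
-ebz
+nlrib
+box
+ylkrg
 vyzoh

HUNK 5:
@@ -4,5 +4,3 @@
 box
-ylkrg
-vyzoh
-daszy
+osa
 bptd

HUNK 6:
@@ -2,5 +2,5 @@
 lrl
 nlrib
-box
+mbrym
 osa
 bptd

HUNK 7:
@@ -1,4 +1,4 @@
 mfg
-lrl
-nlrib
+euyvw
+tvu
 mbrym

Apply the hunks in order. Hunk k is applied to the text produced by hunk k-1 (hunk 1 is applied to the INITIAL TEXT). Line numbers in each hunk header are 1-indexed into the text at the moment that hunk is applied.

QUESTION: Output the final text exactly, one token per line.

Answer: mfg
euyvw
tvu
mbrym
osa
bptd

Derivation:
Hunk 1: at line 2 remove [zmcd] add [zrgb] -> 8 lines: mfg pvhs ndonx zrgb ebz vyzoh daszy bptd
Hunk 2: at line 1 remove [pvhs,ndonx] add [lrl,ufo] -> 8 lines: mfg lrl ufo zrgb ebz vyzoh daszy bptd
Hunk 3: at line 1 remove [ufo,zrgb] add [nny] -> 7 lines: mfg lrl nny ebz vyzoh daszy bptd
Hunk 4: at line 2 remove [nny,ebz] add [nlrib,box,ylkrg] -> 8 lines: mfg lrl nlrib box ylkrg vyzoh daszy bptd
Hunk 5: at line 4 remove [ylkrg,vyzoh,daszy] add [osa] -> 6 lines: mfg lrl nlrib box osa bptd
Hunk 6: at line 2 remove [box] add [mbrym] -> 6 lines: mfg lrl nlrib mbrym osa bptd
Hunk 7: at line 1 remove [lrl,nlrib] add [euyvw,tvu] -> 6 lines: mfg euyvw tvu mbrym osa bptd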